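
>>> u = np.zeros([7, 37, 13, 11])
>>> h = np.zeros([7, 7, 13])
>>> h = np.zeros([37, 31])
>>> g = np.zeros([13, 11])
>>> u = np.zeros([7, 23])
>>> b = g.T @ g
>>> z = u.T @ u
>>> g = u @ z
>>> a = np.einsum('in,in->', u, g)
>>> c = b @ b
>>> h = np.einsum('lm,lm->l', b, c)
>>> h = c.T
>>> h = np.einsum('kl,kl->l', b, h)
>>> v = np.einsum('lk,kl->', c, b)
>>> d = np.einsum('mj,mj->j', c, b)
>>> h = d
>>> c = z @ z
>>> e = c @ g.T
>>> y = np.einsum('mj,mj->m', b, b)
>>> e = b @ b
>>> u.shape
(7, 23)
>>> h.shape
(11,)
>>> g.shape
(7, 23)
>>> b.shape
(11, 11)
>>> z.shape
(23, 23)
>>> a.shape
()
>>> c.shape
(23, 23)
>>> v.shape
()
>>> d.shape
(11,)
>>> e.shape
(11, 11)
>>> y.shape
(11,)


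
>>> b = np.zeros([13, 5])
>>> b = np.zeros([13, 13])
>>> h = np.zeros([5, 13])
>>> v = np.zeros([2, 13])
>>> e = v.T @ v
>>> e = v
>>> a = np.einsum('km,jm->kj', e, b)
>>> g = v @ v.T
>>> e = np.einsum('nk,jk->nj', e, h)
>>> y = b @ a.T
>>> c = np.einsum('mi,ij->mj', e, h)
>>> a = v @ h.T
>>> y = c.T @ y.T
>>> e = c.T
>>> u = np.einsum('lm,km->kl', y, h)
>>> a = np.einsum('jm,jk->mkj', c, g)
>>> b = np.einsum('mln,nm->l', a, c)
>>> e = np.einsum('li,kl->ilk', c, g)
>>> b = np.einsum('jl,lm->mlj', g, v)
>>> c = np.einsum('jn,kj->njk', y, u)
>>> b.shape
(13, 2, 2)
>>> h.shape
(5, 13)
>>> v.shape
(2, 13)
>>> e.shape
(13, 2, 2)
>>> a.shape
(13, 2, 2)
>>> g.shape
(2, 2)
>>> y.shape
(13, 13)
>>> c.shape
(13, 13, 5)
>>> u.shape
(5, 13)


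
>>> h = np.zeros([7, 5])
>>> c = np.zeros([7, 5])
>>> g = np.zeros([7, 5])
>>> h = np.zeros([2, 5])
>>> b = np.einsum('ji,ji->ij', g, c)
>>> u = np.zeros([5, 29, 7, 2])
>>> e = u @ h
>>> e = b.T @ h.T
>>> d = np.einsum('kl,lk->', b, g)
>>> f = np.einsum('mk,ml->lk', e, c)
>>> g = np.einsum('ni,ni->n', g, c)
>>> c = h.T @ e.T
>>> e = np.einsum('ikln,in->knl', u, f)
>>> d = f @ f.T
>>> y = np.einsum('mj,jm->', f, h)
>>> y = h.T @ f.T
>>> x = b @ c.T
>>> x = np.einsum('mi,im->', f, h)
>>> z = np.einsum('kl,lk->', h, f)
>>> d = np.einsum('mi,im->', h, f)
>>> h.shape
(2, 5)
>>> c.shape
(5, 7)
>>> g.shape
(7,)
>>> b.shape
(5, 7)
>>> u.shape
(5, 29, 7, 2)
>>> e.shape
(29, 2, 7)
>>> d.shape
()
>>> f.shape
(5, 2)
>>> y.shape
(5, 5)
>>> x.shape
()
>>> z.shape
()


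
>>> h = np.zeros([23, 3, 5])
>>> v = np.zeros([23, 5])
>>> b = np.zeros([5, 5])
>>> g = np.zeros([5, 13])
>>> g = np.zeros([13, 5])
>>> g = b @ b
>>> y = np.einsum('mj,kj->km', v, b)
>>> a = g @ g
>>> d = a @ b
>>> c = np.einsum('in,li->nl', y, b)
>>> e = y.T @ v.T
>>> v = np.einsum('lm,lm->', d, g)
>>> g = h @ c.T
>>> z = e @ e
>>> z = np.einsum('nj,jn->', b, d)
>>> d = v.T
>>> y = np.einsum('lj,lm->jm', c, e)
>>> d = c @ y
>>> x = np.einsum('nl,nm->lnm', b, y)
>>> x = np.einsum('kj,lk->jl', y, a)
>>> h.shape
(23, 3, 5)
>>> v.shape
()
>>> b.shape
(5, 5)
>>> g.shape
(23, 3, 23)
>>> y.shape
(5, 23)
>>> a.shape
(5, 5)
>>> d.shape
(23, 23)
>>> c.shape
(23, 5)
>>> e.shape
(23, 23)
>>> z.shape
()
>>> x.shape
(23, 5)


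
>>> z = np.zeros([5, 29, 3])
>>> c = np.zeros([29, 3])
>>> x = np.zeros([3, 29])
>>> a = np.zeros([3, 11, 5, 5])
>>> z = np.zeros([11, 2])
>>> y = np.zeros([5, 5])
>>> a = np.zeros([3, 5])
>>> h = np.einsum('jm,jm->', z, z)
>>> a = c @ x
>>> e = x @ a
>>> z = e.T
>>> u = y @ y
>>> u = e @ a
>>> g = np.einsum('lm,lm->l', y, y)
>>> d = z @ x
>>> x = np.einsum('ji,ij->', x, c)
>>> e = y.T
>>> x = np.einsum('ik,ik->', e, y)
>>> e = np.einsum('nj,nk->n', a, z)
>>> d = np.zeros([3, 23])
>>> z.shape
(29, 3)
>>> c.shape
(29, 3)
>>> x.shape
()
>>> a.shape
(29, 29)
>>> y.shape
(5, 5)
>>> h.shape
()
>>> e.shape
(29,)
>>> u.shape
(3, 29)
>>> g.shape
(5,)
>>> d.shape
(3, 23)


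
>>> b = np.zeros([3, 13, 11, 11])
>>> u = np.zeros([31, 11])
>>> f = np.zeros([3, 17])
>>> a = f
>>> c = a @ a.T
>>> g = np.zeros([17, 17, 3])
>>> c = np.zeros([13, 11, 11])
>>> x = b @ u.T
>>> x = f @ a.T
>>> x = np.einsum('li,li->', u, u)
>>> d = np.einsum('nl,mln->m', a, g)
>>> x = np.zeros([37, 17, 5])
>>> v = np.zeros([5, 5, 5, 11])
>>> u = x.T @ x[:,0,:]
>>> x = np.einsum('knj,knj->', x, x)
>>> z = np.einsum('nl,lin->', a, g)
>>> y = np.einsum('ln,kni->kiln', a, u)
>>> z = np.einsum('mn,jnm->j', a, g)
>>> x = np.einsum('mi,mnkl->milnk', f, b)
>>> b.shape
(3, 13, 11, 11)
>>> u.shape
(5, 17, 5)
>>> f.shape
(3, 17)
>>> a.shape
(3, 17)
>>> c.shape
(13, 11, 11)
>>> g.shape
(17, 17, 3)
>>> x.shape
(3, 17, 11, 13, 11)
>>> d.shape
(17,)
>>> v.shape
(5, 5, 5, 11)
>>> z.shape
(17,)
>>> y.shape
(5, 5, 3, 17)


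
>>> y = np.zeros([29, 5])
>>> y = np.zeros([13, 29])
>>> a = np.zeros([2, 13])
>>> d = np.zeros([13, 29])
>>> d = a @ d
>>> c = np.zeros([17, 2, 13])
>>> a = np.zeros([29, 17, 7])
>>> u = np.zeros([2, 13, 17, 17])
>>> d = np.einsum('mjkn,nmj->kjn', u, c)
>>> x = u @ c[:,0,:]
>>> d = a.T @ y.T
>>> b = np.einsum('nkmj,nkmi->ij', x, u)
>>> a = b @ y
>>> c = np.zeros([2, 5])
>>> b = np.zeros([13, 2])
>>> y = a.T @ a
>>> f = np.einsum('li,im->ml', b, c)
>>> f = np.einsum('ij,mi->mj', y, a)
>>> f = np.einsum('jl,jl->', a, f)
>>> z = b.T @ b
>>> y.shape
(29, 29)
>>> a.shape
(17, 29)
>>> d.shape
(7, 17, 13)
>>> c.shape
(2, 5)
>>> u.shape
(2, 13, 17, 17)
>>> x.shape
(2, 13, 17, 13)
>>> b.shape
(13, 2)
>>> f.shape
()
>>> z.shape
(2, 2)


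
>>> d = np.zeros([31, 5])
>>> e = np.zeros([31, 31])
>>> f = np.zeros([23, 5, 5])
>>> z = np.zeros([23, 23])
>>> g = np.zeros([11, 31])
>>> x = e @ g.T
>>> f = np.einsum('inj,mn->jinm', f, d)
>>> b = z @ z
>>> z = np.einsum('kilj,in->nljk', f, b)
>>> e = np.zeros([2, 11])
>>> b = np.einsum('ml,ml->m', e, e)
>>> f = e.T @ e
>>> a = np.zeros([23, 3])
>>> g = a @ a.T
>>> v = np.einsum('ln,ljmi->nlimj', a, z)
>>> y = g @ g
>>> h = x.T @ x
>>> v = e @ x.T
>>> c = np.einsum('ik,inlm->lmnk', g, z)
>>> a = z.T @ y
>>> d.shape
(31, 5)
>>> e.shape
(2, 11)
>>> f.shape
(11, 11)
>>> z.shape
(23, 5, 31, 5)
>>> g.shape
(23, 23)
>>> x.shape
(31, 11)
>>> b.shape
(2,)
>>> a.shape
(5, 31, 5, 23)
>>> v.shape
(2, 31)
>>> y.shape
(23, 23)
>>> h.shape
(11, 11)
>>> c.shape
(31, 5, 5, 23)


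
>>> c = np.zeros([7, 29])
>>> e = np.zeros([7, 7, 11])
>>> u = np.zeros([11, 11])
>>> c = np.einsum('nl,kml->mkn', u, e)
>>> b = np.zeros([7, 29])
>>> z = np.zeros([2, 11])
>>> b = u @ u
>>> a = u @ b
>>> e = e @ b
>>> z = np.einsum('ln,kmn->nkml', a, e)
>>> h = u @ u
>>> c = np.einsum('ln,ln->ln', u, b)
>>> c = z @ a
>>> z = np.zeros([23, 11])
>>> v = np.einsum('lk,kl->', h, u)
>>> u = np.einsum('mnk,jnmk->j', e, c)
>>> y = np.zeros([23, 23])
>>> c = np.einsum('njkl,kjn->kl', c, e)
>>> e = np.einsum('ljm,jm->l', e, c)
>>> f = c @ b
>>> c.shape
(7, 11)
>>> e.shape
(7,)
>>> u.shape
(11,)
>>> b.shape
(11, 11)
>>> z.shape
(23, 11)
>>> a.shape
(11, 11)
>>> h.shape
(11, 11)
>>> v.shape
()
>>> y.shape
(23, 23)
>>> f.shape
(7, 11)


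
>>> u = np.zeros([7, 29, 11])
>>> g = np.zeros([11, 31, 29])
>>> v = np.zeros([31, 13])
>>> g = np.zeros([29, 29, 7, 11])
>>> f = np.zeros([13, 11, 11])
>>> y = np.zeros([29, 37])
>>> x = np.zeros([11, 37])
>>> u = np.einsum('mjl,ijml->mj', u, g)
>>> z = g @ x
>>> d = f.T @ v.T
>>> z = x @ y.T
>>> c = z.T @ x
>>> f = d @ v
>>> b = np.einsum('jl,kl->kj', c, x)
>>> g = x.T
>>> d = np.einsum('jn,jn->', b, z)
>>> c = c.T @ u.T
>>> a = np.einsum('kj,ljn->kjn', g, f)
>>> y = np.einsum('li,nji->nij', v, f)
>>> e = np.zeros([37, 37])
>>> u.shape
(7, 29)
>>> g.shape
(37, 11)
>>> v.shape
(31, 13)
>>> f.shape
(11, 11, 13)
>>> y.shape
(11, 13, 11)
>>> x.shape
(11, 37)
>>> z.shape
(11, 29)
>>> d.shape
()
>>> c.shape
(37, 7)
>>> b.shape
(11, 29)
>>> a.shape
(37, 11, 13)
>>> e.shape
(37, 37)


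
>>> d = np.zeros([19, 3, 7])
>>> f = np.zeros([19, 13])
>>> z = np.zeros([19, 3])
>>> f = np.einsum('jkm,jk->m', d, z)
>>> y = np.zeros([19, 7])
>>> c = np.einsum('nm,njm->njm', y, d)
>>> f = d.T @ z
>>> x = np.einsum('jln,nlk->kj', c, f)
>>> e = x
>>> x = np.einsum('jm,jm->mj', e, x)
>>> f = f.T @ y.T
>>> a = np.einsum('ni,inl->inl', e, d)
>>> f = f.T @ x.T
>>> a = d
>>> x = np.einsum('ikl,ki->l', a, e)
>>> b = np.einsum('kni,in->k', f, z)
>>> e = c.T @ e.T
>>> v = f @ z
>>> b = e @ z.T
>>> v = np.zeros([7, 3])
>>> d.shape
(19, 3, 7)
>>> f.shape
(19, 3, 19)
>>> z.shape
(19, 3)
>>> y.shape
(19, 7)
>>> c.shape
(19, 3, 7)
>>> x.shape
(7,)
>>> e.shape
(7, 3, 3)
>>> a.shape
(19, 3, 7)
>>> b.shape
(7, 3, 19)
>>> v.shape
(7, 3)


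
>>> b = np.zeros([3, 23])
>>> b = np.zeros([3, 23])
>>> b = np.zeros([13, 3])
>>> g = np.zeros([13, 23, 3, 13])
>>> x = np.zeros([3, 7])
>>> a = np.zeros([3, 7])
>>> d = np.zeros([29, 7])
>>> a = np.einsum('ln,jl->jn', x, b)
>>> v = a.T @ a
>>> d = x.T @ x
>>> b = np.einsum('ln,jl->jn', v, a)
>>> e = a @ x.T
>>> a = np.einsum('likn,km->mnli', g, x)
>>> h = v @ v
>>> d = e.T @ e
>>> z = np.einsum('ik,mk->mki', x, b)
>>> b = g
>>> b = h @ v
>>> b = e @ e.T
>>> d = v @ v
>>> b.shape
(13, 13)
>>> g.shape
(13, 23, 3, 13)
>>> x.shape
(3, 7)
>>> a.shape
(7, 13, 13, 23)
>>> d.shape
(7, 7)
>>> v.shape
(7, 7)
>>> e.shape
(13, 3)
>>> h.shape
(7, 7)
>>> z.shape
(13, 7, 3)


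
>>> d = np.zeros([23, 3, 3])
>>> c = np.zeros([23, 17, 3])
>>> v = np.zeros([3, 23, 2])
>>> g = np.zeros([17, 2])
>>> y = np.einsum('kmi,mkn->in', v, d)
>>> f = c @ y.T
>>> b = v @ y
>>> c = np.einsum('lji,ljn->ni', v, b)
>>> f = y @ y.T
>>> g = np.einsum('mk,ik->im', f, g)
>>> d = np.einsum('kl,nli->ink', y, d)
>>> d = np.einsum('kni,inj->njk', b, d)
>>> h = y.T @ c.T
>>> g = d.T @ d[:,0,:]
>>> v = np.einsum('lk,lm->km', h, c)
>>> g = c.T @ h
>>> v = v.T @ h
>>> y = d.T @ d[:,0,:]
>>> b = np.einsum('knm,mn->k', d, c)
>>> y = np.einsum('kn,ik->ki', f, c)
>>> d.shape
(23, 2, 3)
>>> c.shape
(3, 2)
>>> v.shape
(2, 3)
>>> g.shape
(2, 3)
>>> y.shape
(2, 3)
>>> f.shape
(2, 2)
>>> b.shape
(23,)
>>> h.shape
(3, 3)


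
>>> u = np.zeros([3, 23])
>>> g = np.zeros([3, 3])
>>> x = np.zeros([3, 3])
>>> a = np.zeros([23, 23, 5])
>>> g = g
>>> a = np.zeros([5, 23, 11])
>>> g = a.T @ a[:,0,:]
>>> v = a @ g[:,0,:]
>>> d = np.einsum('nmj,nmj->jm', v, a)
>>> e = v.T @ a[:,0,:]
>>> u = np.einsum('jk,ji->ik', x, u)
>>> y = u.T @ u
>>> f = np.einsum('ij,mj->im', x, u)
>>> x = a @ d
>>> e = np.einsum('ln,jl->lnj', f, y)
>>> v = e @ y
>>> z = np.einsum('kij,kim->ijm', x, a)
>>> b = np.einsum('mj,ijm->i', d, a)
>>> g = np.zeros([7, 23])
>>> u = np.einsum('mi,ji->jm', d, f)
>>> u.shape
(3, 11)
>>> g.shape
(7, 23)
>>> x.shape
(5, 23, 23)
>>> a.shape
(5, 23, 11)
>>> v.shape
(3, 23, 3)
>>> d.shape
(11, 23)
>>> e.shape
(3, 23, 3)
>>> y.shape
(3, 3)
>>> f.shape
(3, 23)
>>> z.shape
(23, 23, 11)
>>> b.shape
(5,)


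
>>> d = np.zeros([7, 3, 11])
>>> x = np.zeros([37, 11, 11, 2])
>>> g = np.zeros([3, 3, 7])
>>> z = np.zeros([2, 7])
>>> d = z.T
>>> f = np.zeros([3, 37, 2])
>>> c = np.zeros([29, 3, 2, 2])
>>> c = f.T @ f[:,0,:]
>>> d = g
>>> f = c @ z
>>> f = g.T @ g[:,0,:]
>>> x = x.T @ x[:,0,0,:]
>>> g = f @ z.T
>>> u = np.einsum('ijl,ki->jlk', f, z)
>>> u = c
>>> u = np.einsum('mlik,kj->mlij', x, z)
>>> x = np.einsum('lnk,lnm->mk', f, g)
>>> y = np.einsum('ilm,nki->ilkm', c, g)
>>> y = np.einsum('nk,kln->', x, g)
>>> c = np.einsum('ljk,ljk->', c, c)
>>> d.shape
(3, 3, 7)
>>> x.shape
(2, 7)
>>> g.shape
(7, 3, 2)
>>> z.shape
(2, 7)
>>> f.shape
(7, 3, 7)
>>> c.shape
()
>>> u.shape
(2, 11, 11, 7)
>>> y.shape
()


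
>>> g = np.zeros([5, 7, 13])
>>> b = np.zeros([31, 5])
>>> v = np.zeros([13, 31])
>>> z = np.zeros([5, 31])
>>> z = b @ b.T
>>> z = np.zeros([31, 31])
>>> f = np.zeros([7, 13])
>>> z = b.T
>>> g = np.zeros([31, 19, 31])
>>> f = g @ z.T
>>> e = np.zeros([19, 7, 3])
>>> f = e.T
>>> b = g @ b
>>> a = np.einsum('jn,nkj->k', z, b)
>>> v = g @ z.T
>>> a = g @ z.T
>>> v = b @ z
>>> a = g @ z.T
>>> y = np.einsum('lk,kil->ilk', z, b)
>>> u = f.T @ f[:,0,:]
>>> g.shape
(31, 19, 31)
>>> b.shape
(31, 19, 5)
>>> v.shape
(31, 19, 31)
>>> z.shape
(5, 31)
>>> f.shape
(3, 7, 19)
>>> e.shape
(19, 7, 3)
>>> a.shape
(31, 19, 5)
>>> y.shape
(19, 5, 31)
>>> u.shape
(19, 7, 19)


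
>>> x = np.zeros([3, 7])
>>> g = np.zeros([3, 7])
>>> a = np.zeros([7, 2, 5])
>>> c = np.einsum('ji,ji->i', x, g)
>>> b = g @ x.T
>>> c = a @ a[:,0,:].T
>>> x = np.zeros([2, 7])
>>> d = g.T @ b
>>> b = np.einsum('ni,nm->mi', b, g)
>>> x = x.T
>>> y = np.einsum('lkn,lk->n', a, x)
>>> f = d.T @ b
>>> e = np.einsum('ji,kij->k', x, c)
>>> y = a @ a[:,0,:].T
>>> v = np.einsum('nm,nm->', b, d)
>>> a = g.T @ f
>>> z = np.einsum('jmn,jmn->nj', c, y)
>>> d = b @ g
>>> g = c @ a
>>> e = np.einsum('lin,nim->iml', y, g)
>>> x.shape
(7, 2)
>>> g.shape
(7, 2, 3)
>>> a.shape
(7, 3)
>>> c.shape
(7, 2, 7)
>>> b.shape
(7, 3)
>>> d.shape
(7, 7)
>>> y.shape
(7, 2, 7)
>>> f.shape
(3, 3)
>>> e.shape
(2, 3, 7)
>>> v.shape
()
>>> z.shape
(7, 7)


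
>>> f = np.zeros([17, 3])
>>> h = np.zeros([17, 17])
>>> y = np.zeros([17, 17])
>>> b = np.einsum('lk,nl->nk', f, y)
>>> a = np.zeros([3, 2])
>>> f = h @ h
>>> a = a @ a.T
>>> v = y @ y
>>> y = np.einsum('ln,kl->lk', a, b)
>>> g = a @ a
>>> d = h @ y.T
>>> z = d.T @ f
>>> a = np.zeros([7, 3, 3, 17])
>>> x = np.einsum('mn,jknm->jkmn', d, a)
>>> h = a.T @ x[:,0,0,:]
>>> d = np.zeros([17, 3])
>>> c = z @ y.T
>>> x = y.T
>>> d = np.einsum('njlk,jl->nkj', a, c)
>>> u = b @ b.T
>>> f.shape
(17, 17)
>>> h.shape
(17, 3, 3, 3)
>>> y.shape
(3, 17)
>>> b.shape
(17, 3)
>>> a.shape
(7, 3, 3, 17)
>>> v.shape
(17, 17)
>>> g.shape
(3, 3)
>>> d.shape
(7, 17, 3)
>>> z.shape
(3, 17)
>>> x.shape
(17, 3)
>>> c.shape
(3, 3)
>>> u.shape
(17, 17)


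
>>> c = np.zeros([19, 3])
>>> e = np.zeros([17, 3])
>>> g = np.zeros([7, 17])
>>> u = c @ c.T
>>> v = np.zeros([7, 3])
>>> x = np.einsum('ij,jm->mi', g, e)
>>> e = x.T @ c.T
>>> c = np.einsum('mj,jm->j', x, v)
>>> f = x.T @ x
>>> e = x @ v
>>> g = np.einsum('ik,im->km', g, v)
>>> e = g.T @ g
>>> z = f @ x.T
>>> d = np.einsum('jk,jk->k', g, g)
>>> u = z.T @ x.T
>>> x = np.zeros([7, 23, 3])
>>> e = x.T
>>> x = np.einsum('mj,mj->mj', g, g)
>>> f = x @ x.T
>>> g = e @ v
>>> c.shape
(7,)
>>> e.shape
(3, 23, 7)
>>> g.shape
(3, 23, 3)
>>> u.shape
(3, 3)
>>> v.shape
(7, 3)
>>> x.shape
(17, 3)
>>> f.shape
(17, 17)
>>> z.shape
(7, 3)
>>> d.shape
(3,)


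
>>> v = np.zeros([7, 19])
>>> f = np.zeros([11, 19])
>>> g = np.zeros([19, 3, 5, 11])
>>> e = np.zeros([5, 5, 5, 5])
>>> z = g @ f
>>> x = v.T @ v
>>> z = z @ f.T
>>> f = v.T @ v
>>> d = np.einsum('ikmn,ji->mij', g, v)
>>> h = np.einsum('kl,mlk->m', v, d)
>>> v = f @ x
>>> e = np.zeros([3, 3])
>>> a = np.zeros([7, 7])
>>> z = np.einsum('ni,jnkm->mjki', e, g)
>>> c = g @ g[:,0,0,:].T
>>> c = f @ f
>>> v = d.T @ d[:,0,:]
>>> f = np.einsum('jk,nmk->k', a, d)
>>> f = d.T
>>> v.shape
(7, 19, 7)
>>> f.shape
(7, 19, 5)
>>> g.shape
(19, 3, 5, 11)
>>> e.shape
(3, 3)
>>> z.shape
(11, 19, 5, 3)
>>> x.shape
(19, 19)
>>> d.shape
(5, 19, 7)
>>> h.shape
(5,)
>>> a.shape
(7, 7)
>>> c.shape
(19, 19)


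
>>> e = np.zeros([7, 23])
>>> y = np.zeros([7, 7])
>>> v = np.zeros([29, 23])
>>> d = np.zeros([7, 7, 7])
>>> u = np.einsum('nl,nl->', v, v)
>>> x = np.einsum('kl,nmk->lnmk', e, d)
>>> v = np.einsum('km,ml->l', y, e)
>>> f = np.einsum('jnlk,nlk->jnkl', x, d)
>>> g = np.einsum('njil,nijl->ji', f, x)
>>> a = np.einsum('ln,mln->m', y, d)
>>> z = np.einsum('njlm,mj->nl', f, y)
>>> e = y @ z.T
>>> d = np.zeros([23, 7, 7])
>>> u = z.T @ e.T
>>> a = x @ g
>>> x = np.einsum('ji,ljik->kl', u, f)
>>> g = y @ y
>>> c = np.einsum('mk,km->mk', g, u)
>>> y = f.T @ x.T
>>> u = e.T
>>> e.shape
(7, 23)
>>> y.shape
(7, 7, 7, 7)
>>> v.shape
(23,)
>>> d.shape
(23, 7, 7)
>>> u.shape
(23, 7)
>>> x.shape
(7, 23)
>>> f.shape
(23, 7, 7, 7)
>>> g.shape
(7, 7)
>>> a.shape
(23, 7, 7, 7)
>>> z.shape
(23, 7)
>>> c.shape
(7, 7)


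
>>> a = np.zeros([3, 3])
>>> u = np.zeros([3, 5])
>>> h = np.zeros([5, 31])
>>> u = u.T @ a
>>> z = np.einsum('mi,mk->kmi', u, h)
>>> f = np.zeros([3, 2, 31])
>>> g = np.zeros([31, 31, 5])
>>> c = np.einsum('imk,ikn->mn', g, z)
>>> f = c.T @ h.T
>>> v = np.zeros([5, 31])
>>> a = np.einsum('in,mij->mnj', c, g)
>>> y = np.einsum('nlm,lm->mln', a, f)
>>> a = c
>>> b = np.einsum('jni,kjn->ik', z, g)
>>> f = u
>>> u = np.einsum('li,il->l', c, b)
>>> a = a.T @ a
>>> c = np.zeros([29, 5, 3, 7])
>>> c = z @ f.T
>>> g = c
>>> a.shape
(3, 3)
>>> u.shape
(31,)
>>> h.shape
(5, 31)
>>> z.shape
(31, 5, 3)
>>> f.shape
(5, 3)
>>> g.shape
(31, 5, 5)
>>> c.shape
(31, 5, 5)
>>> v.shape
(5, 31)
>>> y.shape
(5, 3, 31)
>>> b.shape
(3, 31)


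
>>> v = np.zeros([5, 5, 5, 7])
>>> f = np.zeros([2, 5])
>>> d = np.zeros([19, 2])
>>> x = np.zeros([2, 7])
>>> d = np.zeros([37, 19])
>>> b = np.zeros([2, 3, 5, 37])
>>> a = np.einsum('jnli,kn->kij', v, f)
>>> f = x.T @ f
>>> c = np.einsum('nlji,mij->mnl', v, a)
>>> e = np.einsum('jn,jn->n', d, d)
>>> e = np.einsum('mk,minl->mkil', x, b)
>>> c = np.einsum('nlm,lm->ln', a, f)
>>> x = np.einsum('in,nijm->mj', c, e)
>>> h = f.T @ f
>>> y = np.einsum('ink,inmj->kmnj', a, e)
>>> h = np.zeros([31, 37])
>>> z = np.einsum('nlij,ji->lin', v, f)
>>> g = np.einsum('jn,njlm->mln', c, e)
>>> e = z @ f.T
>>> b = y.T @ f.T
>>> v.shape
(5, 5, 5, 7)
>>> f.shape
(7, 5)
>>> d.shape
(37, 19)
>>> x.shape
(37, 3)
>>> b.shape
(37, 7, 3, 7)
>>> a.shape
(2, 7, 5)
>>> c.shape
(7, 2)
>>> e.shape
(5, 5, 7)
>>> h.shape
(31, 37)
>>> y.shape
(5, 3, 7, 37)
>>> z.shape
(5, 5, 5)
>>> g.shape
(37, 3, 2)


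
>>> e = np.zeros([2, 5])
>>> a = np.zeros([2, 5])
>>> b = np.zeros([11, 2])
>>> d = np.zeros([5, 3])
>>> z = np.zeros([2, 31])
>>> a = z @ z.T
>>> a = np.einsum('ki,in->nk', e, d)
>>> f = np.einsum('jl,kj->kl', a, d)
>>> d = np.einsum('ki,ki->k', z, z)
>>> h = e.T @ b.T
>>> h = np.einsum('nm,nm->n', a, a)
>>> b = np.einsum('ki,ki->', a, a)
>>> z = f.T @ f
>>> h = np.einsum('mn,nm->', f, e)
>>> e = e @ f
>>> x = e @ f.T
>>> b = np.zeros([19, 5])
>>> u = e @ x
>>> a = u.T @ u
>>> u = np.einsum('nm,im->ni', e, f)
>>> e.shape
(2, 2)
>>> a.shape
(5, 5)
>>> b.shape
(19, 5)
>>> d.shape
(2,)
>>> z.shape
(2, 2)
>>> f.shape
(5, 2)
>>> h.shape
()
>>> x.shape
(2, 5)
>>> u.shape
(2, 5)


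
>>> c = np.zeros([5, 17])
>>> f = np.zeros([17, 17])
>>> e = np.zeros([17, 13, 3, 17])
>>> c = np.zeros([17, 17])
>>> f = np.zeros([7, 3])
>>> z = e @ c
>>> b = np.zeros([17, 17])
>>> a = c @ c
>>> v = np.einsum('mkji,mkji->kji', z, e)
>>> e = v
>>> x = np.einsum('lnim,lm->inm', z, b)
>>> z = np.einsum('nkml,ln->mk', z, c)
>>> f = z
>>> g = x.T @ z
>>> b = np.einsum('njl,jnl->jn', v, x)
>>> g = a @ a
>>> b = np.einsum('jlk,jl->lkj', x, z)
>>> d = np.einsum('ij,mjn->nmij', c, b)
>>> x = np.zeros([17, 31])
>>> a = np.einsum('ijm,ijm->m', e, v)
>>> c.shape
(17, 17)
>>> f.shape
(3, 13)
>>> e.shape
(13, 3, 17)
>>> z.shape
(3, 13)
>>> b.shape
(13, 17, 3)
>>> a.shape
(17,)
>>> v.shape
(13, 3, 17)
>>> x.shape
(17, 31)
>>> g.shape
(17, 17)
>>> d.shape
(3, 13, 17, 17)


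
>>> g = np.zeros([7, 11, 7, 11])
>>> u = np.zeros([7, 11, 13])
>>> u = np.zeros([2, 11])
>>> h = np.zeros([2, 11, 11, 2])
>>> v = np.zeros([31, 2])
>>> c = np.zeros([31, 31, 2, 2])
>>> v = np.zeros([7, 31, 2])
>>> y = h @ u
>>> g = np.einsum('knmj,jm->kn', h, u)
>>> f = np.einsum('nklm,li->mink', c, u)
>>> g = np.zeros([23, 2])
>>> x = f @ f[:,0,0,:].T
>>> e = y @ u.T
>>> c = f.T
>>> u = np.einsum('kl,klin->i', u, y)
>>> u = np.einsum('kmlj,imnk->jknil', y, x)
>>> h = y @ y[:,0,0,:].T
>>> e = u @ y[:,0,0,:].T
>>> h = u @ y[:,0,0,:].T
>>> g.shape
(23, 2)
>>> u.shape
(11, 2, 31, 2, 11)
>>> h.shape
(11, 2, 31, 2, 2)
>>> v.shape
(7, 31, 2)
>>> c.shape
(31, 31, 11, 2)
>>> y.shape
(2, 11, 11, 11)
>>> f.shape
(2, 11, 31, 31)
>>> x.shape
(2, 11, 31, 2)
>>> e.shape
(11, 2, 31, 2, 2)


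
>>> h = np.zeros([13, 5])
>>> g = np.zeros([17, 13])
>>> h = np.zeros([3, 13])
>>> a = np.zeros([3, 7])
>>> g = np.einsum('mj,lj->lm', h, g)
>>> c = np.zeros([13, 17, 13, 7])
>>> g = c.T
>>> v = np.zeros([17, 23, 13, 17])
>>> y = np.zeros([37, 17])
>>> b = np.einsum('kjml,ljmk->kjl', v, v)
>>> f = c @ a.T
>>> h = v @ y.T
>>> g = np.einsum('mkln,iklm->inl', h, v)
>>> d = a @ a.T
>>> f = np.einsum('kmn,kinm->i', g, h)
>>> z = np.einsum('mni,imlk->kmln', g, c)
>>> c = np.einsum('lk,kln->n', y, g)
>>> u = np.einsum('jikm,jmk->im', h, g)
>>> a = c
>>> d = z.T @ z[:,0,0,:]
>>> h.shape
(17, 23, 13, 37)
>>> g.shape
(17, 37, 13)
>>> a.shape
(13,)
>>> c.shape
(13,)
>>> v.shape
(17, 23, 13, 17)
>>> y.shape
(37, 17)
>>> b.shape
(17, 23, 17)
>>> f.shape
(23,)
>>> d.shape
(37, 13, 17, 37)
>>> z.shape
(7, 17, 13, 37)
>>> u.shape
(23, 37)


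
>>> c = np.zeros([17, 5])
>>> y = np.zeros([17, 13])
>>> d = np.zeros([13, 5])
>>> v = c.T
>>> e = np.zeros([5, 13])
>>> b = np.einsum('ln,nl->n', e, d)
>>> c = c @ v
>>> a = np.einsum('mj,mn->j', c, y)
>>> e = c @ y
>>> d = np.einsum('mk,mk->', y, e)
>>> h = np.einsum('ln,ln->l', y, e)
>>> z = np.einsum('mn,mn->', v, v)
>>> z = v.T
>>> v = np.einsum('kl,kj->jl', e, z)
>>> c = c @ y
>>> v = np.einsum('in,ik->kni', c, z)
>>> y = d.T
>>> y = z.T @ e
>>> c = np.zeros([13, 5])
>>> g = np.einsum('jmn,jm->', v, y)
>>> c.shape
(13, 5)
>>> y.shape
(5, 13)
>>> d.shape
()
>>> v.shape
(5, 13, 17)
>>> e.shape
(17, 13)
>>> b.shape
(13,)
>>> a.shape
(17,)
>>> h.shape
(17,)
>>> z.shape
(17, 5)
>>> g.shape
()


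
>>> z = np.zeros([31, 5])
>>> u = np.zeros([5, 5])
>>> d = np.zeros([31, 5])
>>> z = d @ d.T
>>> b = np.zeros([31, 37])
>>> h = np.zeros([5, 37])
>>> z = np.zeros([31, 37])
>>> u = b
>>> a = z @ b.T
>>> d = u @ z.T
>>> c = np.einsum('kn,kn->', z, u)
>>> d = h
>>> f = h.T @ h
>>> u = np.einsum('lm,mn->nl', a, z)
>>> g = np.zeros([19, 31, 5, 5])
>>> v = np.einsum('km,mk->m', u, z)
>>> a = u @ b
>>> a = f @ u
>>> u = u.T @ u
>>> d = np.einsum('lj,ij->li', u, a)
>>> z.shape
(31, 37)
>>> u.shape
(31, 31)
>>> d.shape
(31, 37)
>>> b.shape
(31, 37)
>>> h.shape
(5, 37)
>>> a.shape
(37, 31)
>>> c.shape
()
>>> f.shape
(37, 37)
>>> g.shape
(19, 31, 5, 5)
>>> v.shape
(31,)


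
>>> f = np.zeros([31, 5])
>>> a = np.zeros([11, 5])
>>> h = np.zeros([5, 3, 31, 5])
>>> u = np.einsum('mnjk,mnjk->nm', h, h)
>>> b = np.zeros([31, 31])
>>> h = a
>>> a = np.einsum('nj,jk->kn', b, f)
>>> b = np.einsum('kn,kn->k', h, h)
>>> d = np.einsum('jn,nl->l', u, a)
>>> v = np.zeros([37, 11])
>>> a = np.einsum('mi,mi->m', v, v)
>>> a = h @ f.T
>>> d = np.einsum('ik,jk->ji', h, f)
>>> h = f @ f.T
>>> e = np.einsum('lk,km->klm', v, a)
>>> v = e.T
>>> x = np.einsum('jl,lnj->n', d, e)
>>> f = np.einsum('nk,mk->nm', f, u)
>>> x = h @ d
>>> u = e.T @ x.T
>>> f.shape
(31, 3)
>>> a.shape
(11, 31)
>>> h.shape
(31, 31)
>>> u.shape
(31, 37, 31)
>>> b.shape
(11,)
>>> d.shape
(31, 11)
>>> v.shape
(31, 37, 11)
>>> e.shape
(11, 37, 31)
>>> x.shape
(31, 11)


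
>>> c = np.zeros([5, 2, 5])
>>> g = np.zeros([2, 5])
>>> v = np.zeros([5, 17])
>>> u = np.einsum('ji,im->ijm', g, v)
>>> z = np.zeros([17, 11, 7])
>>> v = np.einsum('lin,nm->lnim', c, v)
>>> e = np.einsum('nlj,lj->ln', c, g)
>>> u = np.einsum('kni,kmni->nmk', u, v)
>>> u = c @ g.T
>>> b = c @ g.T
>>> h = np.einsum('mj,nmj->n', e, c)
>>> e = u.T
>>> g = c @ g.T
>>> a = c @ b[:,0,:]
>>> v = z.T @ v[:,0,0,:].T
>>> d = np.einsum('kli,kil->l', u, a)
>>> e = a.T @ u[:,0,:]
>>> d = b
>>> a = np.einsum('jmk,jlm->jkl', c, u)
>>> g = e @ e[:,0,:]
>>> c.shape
(5, 2, 5)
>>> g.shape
(2, 2, 2)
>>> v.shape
(7, 11, 5)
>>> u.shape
(5, 2, 2)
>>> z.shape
(17, 11, 7)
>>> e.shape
(2, 2, 2)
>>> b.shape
(5, 2, 2)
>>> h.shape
(5,)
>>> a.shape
(5, 5, 2)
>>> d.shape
(5, 2, 2)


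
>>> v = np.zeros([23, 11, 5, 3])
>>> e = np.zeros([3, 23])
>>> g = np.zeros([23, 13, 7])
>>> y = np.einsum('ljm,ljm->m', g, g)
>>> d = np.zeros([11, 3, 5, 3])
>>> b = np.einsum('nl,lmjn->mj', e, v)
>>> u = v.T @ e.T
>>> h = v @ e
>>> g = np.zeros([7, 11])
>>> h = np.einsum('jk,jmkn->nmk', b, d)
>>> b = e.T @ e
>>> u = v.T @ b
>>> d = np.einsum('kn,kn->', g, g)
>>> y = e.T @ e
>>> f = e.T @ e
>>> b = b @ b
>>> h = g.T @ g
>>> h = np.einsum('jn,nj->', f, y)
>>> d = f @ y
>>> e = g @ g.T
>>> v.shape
(23, 11, 5, 3)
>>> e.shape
(7, 7)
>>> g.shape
(7, 11)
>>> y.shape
(23, 23)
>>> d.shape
(23, 23)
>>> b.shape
(23, 23)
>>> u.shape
(3, 5, 11, 23)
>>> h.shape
()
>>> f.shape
(23, 23)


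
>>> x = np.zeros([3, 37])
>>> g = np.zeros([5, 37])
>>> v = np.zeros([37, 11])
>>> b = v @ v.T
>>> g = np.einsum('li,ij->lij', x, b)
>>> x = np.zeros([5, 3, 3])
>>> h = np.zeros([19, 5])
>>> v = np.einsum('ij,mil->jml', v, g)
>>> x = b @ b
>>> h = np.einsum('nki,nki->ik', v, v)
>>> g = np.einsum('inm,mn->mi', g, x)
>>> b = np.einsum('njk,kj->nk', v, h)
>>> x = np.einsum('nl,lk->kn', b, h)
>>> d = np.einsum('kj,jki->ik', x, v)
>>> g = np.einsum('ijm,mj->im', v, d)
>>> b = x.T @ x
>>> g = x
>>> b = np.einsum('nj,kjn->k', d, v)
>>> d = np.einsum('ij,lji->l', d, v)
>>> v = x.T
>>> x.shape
(3, 11)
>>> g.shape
(3, 11)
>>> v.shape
(11, 3)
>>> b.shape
(11,)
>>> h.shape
(37, 3)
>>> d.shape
(11,)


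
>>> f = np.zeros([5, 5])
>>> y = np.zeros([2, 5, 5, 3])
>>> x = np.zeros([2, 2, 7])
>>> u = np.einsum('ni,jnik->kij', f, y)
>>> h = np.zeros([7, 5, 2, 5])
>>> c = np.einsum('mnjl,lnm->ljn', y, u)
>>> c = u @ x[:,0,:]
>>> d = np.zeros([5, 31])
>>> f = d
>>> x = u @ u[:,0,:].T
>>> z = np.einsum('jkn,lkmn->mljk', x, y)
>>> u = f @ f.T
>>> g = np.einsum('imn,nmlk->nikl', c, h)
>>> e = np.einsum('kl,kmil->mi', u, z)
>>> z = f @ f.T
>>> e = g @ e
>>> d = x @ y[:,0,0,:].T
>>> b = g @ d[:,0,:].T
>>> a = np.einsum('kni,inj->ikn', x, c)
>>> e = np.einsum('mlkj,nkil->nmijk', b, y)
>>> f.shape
(5, 31)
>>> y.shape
(2, 5, 5, 3)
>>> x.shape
(3, 5, 3)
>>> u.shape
(5, 5)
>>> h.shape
(7, 5, 2, 5)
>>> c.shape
(3, 5, 7)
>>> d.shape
(3, 5, 2)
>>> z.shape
(5, 5)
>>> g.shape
(7, 3, 5, 2)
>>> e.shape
(2, 7, 5, 3, 5)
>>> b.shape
(7, 3, 5, 3)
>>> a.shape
(3, 3, 5)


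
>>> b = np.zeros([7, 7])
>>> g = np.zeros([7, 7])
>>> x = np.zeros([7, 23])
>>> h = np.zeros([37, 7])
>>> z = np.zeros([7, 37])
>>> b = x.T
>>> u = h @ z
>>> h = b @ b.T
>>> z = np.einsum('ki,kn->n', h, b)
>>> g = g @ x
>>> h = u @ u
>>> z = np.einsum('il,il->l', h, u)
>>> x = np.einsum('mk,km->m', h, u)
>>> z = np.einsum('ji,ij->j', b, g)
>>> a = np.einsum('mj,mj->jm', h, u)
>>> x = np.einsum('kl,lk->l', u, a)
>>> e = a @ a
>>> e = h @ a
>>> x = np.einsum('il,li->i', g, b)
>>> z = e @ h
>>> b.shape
(23, 7)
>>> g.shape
(7, 23)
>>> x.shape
(7,)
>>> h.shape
(37, 37)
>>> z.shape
(37, 37)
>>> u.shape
(37, 37)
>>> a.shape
(37, 37)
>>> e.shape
(37, 37)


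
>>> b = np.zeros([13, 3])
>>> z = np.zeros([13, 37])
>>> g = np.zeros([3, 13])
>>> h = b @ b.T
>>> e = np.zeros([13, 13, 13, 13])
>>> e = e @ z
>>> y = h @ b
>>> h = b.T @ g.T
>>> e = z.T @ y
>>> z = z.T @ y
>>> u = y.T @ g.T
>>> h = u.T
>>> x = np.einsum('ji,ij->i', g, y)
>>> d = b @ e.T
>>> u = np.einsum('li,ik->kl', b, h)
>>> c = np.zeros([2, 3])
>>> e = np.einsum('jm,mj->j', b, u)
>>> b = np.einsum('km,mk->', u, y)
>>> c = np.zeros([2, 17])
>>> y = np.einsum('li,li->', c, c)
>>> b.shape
()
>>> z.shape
(37, 3)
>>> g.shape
(3, 13)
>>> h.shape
(3, 3)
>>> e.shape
(13,)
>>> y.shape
()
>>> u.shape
(3, 13)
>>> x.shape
(13,)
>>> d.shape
(13, 37)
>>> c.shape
(2, 17)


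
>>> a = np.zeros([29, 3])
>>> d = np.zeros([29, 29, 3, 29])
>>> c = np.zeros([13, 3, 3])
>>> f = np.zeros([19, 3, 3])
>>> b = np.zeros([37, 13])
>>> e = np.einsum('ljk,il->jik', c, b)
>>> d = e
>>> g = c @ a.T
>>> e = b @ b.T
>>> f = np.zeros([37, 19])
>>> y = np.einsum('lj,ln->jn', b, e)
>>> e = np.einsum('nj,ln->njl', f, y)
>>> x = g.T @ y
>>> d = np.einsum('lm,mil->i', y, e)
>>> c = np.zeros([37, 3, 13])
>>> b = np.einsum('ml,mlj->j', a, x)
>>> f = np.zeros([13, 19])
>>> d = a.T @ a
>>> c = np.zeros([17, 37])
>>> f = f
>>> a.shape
(29, 3)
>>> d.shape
(3, 3)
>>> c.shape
(17, 37)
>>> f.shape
(13, 19)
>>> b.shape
(37,)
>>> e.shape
(37, 19, 13)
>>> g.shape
(13, 3, 29)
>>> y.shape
(13, 37)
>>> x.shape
(29, 3, 37)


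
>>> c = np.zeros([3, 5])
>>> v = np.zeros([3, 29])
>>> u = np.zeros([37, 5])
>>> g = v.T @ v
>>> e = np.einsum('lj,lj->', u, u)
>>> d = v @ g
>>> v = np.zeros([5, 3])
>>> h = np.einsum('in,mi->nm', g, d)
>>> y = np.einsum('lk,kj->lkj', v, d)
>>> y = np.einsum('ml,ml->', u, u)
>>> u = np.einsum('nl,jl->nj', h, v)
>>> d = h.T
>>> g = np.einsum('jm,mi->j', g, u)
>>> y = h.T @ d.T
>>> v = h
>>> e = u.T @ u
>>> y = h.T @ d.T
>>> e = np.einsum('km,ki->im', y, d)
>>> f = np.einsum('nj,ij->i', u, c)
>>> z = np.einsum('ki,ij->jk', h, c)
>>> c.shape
(3, 5)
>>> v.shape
(29, 3)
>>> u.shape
(29, 5)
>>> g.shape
(29,)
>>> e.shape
(29, 3)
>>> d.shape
(3, 29)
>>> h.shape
(29, 3)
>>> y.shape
(3, 3)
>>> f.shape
(3,)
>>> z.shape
(5, 29)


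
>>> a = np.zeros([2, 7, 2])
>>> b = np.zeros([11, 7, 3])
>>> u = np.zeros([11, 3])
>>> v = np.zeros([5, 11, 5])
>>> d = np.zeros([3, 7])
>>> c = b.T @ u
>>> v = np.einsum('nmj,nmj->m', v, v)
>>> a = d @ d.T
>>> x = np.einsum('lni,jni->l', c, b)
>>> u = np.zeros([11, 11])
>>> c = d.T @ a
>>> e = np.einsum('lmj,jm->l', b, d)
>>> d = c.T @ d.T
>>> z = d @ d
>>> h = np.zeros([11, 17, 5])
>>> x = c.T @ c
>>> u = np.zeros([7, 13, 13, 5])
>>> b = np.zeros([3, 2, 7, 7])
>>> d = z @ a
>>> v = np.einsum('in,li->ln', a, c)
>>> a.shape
(3, 3)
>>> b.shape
(3, 2, 7, 7)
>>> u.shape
(7, 13, 13, 5)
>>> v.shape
(7, 3)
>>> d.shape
(3, 3)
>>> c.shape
(7, 3)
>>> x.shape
(3, 3)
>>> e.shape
(11,)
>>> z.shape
(3, 3)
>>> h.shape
(11, 17, 5)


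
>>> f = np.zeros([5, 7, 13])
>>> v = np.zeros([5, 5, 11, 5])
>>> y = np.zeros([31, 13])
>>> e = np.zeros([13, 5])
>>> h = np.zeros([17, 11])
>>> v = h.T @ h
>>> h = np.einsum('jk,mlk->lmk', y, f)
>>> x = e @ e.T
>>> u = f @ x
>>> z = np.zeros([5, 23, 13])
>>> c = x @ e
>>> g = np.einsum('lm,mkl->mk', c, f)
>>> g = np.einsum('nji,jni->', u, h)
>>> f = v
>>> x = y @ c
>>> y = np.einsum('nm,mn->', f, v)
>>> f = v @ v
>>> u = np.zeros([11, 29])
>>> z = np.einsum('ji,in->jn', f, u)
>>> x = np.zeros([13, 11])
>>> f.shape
(11, 11)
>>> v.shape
(11, 11)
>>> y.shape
()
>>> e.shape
(13, 5)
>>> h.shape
(7, 5, 13)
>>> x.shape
(13, 11)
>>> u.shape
(11, 29)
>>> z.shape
(11, 29)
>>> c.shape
(13, 5)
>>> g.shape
()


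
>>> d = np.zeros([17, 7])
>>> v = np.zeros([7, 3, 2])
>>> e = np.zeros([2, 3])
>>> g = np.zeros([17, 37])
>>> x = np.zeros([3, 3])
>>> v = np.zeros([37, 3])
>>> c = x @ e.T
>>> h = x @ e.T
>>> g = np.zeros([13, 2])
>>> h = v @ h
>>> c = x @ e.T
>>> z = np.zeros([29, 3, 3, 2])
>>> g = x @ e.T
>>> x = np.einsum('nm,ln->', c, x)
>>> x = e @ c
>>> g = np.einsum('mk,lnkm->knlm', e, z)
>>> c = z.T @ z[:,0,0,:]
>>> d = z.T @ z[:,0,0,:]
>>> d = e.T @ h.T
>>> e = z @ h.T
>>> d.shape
(3, 37)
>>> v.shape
(37, 3)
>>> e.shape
(29, 3, 3, 37)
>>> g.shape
(3, 3, 29, 2)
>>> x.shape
(2, 2)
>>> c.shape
(2, 3, 3, 2)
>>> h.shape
(37, 2)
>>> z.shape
(29, 3, 3, 2)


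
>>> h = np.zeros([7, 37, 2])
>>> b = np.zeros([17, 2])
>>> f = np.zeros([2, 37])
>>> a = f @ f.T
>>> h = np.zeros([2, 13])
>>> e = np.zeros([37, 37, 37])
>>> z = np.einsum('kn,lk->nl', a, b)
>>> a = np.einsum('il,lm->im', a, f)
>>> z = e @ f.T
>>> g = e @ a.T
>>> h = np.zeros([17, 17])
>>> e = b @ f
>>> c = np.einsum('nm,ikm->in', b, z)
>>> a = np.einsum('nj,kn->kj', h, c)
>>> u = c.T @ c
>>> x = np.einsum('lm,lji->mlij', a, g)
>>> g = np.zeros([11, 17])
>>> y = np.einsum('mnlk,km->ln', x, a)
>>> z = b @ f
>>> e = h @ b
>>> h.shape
(17, 17)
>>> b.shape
(17, 2)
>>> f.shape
(2, 37)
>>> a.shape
(37, 17)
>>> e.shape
(17, 2)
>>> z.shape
(17, 37)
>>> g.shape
(11, 17)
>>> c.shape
(37, 17)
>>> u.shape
(17, 17)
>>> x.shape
(17, 37, 2, 37)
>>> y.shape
(2, 37)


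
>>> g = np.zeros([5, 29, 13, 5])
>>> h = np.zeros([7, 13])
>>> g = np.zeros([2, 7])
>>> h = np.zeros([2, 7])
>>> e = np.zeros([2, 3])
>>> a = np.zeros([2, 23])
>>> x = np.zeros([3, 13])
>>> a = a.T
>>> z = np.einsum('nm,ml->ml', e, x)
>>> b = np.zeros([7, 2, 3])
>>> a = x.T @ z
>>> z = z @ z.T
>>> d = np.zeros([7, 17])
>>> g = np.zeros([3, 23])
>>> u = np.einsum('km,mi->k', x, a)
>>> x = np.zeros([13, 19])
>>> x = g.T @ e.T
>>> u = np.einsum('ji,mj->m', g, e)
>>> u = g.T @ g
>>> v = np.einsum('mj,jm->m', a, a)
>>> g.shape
(3, 23)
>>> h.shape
(2, 7)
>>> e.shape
(2, 3)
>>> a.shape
(13, 13)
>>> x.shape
(23, 2)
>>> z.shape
(3, 3)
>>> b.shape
(7, 2, 3)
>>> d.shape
(7, 17)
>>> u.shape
(23, 23)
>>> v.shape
(13,)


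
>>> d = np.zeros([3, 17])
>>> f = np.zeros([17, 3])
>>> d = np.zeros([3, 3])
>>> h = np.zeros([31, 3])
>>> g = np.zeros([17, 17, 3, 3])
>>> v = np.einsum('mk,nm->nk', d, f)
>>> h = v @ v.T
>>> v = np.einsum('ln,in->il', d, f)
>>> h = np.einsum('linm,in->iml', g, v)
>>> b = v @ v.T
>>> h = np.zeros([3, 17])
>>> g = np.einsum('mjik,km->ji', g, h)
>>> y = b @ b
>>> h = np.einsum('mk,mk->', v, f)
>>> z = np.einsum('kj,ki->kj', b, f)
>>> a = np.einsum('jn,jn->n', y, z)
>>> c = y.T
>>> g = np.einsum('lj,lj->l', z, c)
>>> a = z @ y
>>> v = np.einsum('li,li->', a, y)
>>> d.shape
(3, 3)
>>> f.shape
(17, 3)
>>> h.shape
()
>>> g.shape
(17,)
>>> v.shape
()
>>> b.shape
(17, 17)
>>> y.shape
(17, 17)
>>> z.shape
(17, 17)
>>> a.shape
(17, 17)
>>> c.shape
(17, 17)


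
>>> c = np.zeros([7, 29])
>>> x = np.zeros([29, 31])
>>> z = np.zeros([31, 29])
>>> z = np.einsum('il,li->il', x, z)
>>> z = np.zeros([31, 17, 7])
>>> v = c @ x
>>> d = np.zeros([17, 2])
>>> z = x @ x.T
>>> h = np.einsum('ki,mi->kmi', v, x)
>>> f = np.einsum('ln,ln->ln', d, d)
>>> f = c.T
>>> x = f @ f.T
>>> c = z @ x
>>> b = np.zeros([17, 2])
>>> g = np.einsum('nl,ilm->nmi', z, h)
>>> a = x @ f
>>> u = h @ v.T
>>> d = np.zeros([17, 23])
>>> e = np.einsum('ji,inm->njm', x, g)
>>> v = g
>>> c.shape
(29, 29)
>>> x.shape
(29, 29)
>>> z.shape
(29, 29)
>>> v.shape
(29, 31, 7)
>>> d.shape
(17, 23)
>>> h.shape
(7, 29, 31)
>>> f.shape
(29, 7)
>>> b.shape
(17, 2)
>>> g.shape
(29, 31, 7)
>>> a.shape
(29, 7)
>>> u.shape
(7, 29, 7)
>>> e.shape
(31, 29, 7)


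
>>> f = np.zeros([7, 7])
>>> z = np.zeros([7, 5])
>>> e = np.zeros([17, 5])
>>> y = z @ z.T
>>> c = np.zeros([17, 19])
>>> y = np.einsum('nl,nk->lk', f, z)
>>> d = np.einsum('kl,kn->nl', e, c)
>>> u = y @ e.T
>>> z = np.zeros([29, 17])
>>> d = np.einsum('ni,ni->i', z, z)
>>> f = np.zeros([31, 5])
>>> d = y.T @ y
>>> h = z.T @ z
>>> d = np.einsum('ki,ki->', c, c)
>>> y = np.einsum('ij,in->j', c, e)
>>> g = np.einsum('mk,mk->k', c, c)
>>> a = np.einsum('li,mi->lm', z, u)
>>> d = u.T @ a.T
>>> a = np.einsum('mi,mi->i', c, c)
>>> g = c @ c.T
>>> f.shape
(31, 5)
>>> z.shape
(29, 17)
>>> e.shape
(17, 5)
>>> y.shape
(19,)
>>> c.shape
(17, 19)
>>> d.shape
(17, 29)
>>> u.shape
(7, 17)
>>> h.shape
(17, 17)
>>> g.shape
(17, 17)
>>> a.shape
(19,)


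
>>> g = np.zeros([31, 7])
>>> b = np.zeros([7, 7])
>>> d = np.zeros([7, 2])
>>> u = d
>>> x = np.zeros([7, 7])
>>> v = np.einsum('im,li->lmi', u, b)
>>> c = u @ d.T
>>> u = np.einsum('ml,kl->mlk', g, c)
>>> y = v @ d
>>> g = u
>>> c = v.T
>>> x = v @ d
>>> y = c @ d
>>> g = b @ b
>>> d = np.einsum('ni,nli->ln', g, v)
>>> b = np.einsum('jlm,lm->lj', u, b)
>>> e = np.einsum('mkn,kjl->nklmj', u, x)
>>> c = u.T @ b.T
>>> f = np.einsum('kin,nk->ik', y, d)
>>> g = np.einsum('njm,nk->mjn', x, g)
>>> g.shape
(2, 2, 7)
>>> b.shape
(7, 31)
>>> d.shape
(2, 7)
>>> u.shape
(31, 7, 7)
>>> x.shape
(7, 2, 2)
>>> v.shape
(7, 2, 7)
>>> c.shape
(7, 7, 7)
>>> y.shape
(7, 2, 2)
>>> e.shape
(7, 7, 2, 31, 2)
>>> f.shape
(2, 7)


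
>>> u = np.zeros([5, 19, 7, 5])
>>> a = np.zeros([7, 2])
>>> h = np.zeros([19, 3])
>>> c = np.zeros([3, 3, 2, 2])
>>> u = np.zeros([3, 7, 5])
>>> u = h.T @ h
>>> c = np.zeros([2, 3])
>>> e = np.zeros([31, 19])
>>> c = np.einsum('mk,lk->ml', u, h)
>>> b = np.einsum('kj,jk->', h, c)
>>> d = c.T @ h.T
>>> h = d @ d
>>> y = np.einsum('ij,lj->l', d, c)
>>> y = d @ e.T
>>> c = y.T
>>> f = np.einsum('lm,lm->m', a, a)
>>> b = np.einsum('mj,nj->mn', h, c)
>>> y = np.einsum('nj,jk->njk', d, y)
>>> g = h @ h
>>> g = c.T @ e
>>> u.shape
(3, 3)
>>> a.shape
(7, 2)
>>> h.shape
(19, 19)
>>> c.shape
(31, 19)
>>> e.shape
(31, 19)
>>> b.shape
(19, 31)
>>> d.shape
(19, 19)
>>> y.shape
(19, 19, 31)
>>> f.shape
(2,)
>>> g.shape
(19, 19)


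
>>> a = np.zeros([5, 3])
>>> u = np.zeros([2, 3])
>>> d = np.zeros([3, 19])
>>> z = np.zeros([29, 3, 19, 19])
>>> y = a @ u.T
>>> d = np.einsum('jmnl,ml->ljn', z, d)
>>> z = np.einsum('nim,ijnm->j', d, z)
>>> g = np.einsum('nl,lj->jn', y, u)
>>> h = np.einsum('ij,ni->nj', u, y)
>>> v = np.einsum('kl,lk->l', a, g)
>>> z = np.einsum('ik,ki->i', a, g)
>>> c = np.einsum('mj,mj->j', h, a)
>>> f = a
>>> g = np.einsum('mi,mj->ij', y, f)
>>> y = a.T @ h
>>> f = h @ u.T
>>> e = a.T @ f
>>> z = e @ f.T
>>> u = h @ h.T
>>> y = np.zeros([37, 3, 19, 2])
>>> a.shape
(5, 3)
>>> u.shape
(5, 5)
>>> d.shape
(19, 29, 19)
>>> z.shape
(3, 5)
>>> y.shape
(37, 3, 19, 2)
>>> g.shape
(2, 3)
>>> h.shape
(5, 3)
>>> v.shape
(3,)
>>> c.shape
(3,)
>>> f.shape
(5, 2)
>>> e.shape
(3, 2)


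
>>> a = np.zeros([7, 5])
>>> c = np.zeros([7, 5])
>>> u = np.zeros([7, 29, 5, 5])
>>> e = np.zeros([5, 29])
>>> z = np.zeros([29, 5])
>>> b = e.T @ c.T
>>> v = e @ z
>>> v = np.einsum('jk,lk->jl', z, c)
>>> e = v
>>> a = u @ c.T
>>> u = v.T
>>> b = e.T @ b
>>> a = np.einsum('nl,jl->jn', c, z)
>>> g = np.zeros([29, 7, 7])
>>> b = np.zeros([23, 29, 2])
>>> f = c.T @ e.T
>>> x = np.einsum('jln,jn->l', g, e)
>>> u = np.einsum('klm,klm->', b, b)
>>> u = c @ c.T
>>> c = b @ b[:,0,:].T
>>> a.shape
(29, 7)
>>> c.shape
(23, 29, 23)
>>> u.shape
(7, 7)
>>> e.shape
(29, 7)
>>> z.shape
(29, 5)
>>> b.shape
(23, 29, 2)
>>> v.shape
(29, 7)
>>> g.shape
(29, 7, 7)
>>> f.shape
(5, 29)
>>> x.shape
(7,)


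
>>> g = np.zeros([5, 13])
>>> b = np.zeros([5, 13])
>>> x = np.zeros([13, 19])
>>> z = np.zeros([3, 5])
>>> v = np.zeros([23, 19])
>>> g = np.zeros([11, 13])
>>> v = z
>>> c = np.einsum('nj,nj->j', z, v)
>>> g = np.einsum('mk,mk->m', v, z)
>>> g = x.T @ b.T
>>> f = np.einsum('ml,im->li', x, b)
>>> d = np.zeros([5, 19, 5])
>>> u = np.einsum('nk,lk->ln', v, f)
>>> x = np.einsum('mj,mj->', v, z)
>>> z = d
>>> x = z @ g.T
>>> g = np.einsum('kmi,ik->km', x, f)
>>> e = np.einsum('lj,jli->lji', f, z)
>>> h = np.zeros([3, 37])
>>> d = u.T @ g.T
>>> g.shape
(5, 19)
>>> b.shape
(5, 13)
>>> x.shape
(5, 19, 19)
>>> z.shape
(5, 19, 5)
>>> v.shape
(3, 5)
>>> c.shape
(5,)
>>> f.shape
(19, 5)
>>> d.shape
(3, 5)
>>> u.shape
(19, 3)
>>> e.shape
(19, 5, 5)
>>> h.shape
(3, 37)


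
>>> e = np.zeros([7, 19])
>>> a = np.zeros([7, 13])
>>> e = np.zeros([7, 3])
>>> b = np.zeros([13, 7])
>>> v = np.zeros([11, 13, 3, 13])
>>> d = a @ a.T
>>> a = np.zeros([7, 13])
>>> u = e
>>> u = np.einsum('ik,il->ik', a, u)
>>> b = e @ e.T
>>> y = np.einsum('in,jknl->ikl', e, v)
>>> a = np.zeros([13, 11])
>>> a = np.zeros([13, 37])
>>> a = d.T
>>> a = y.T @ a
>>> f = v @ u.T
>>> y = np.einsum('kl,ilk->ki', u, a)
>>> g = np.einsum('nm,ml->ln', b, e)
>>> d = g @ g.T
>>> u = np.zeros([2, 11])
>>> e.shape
(7, 3)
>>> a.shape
(13, 13, 7)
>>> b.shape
(7, 7)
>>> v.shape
(11, 13, 3, 13)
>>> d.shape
(3, 3)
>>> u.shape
(2, 11)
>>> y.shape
(7, 13)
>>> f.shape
(11, 13, 3, 7)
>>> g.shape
(3, 7)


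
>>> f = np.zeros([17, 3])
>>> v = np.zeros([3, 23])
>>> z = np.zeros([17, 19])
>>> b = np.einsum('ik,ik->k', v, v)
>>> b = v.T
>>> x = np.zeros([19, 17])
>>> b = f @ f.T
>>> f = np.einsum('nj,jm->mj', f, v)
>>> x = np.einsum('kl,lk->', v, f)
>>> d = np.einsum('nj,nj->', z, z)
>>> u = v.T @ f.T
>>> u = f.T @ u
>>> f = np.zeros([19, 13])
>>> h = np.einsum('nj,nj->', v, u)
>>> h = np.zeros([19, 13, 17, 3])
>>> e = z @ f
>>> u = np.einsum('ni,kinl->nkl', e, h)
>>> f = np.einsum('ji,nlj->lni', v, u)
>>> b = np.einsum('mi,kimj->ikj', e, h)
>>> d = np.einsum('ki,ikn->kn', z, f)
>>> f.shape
(19, 17, 23)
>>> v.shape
(3, 23)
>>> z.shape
(17, 19)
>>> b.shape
(13, 19, 3)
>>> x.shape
()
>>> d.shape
(17, 23)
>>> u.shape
(17, 19, 3)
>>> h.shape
(19, 13, 17, 3)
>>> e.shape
(17, 13)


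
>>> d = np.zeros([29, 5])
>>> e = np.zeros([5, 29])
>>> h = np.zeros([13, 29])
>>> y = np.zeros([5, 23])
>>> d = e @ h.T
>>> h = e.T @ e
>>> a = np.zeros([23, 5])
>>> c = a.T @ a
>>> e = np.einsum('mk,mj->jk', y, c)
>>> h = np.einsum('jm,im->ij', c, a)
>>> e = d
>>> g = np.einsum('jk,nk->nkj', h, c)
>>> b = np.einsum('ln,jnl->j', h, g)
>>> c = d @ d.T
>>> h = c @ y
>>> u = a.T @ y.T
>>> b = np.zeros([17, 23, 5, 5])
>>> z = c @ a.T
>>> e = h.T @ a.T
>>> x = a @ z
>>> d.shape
(5, 13)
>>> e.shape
(23, 23)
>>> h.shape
(5, 23)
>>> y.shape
(5, 23)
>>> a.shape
(23, 5)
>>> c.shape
(5, 5)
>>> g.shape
(5, 5, 23)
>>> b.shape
(17, 23, 5, 5)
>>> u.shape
(5, 5)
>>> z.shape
(5, 23)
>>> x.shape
(23, 23)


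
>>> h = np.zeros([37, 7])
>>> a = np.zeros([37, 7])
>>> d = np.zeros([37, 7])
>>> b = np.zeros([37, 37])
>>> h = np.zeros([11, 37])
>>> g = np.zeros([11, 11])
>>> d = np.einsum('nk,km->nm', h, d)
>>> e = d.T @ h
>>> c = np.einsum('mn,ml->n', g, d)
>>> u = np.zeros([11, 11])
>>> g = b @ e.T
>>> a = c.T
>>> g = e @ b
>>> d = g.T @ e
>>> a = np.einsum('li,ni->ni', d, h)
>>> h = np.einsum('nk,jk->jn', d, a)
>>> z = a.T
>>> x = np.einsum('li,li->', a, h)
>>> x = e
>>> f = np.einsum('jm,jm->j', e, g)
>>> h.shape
(11, 37)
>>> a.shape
(11, 37)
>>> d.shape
(37, 37)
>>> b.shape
(37, 37)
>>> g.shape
(7, 37)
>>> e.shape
(7, 37)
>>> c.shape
(11,)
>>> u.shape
(11, 11)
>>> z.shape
(37, 11)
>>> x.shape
(7, 37)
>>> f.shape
(7,)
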